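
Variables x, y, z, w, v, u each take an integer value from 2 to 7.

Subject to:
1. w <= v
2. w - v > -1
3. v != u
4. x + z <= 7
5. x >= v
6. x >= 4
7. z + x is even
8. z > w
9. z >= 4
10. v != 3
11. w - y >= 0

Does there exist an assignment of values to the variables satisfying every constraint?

Unsatisfiable

From constraint 6: x ≥ 4. From constraint 9: z ≥ 4. Hence x + z ≥ 8. But constraint 4 requires x + z ≤ 7, and 7 < 8. Contradiction.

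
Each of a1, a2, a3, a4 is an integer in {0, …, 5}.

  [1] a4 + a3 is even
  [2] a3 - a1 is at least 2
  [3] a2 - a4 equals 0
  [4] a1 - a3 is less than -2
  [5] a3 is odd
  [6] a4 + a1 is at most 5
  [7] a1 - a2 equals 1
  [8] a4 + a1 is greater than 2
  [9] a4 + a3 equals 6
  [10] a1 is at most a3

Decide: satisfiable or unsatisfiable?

Satisfiable

Take a1 = 2, a2 = 1, a3 = 5, a4 = 1. Then constraint 2: a3 - a1 = 3; constraint 3: a2 - a4 = 0, and every other listed constraint is also met.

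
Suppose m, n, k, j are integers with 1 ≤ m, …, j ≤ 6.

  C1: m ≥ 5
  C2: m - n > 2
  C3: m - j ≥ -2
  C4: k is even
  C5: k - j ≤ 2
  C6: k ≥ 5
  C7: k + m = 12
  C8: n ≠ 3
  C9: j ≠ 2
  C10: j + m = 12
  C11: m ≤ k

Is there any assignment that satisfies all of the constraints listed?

Satisfiable

Setting (m, n, k, j) = (6, 1, 6, 6) satisfies everything: constraint 2: m - n = 5; constraint 3: m - j = 0, and the others follow.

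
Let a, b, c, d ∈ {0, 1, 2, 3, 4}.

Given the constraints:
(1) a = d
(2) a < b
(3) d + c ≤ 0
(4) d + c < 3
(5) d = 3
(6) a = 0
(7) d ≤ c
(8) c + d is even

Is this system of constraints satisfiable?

Unsatisfiable

Constraint 6 fixes a = 0 and constraint 5 fixes d = 3, but constraint 1 requires a = d. Since 0 ≠ 3, contradiction.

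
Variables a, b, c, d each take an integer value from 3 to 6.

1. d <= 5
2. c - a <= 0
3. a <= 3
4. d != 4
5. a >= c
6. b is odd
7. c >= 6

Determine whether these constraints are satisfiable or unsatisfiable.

Unsatisfiable

From constraints 5 and 7: a ≥ c and c ≥ 6, so a ≥ 6. From constraint 3: a ≤ 3. But 3 < 6, so no value of a works.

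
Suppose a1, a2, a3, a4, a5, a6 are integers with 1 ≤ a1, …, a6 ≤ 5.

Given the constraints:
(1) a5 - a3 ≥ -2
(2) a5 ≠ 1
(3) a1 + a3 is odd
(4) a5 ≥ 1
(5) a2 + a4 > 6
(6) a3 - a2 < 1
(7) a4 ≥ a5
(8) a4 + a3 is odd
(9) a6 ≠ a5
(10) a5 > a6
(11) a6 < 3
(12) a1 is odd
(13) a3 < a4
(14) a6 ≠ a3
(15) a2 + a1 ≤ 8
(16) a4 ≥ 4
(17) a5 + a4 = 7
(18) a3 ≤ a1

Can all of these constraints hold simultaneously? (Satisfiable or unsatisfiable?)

Satisfiable

Setting (a1, a2, a3, a4, a5, a6) = (5, 2, 2, 5, 2, 1) satisfies everything: constraint 1: a5 - a3 = 0; constraint 5: a2 + a4 = 7; constraint 6: a3 - a2 = 0, and the others follow.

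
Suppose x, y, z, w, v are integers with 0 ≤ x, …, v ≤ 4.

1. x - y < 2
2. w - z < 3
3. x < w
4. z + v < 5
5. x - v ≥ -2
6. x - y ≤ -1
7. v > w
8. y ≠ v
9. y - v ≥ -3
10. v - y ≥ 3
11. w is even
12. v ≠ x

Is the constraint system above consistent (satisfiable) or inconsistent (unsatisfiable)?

Unsatisfiable

Constraints 5, 6, and 10 give v − y ≥ 3, y − x ≥ 1, x − v ≥ -2.
Adding all 3 inequalities: the left sides telescope to 0, and the right sides sum to 3 + 1 + (-2) = 2. So 0 ≥ 2, which is false.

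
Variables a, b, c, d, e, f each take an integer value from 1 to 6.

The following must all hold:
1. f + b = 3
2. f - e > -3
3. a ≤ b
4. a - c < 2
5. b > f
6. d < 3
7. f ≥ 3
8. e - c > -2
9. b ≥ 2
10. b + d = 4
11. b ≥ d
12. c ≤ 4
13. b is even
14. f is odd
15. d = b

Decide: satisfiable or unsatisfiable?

From constraint 7: f ≥ 3. From constraint 9: b ≥ 2. Hence f + b ≥ 5. But constraint 1 requires f + b = 3, and 3 < 5. Contradiction.

Unsatisfiable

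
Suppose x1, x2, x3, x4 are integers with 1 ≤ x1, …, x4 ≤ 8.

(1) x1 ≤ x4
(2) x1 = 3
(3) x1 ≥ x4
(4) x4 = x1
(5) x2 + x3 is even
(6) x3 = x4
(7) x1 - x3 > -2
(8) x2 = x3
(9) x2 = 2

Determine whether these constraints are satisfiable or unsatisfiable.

Constraint 9 fixes x2 = 2 and constraint 2 fixes x1 = 3. Constraints 4, 6, and 8 give x2 = x3 = x4 = x1, so x2 = x1. But 2 ≠ 3 — contradiction.

Unsatisfiable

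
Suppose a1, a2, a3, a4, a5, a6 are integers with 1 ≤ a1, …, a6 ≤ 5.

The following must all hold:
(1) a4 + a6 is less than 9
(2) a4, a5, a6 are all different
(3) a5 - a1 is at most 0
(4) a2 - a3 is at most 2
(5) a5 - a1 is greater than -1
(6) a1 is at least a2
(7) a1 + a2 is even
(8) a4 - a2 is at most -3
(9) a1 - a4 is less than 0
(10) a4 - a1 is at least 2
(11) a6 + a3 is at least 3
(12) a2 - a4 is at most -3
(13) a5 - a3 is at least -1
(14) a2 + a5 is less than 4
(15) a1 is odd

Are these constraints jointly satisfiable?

Constraints 3, 4, 8, 10, and 13 give a3 − a2 ≥ -2, a2 − a4 ≥ 3, a4 − a1 ≥ 2, a1 − a5 ≥ 0, a5 − a3 ≥ -1.
Adding all 5 inequalities: the left sides telescope to 0, and the right sides sum to (-2) + 3 + 2 + 0 + (-1) = 2. So 0 ≥ 2, which is false.

Unsatisfiable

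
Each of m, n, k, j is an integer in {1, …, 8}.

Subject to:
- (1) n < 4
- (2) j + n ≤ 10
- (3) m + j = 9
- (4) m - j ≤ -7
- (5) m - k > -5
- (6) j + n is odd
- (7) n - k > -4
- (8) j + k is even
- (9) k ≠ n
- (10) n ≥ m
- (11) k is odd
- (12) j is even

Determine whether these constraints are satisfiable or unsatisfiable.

Constraint 12 makes j even and constraint 11 makes k odd, so j + k must be odd. Constraint 8 says j + k is even — contradiction.

Unsatisfiable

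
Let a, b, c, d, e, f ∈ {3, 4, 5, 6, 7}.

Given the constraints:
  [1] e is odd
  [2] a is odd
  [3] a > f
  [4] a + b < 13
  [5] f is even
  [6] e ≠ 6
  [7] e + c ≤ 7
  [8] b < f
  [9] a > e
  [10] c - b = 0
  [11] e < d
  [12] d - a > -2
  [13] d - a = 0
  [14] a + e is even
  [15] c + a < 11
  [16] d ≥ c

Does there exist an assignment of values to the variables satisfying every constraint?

Take a = 7, b = 3, c = 3, d = 7, e = 3, f = 6. Then constraint 4: a + b = 10; constraint 7: e + c = 6, and every other listed constraint is also met.

Satisfiable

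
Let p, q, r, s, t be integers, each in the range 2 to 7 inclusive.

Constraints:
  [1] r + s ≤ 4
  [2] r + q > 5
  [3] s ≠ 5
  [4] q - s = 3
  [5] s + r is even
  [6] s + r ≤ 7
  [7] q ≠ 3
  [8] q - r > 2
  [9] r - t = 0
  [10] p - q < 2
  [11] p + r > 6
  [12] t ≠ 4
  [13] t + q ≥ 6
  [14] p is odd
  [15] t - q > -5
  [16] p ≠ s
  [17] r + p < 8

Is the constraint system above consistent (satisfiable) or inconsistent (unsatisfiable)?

Satisfiable

Take p = 5, q = 5, r = 2, s = 2, t = 2. Then constraint 1: r + s = 4; constraint 2: r + q = 7, and every other listed constraint is also met.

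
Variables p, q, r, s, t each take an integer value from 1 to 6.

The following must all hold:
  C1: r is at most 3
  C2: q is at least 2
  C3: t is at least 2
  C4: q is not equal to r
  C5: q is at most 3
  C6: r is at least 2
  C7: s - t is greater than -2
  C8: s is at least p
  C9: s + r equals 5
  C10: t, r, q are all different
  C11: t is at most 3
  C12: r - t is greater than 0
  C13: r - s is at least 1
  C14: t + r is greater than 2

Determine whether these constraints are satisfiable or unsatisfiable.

Unsatisfiable

Constraints 1, 2, 3, 5, 6, and 11 confine each of t, r, q to the 2 values {2, 3}.
Constraint 10 requires all 3 of them to be distinct, but only 2 values are available — impossible by the pigeonhole principle.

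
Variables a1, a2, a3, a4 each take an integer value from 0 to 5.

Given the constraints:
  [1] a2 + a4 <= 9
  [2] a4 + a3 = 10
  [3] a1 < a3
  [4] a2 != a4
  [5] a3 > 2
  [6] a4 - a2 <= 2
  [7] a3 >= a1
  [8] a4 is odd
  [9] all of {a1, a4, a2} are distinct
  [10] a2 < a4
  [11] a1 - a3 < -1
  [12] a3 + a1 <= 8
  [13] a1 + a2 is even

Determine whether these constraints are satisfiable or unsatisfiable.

Setting (a1, a2, a3, a4) = (1, 3, 5, 5) satisfies everything: constraint 1: a2 + a4 = 8; constraint 2: a4 + a3 = 10; constraint 6: a4 - a2 = 2, and the others follow.

Satisfiable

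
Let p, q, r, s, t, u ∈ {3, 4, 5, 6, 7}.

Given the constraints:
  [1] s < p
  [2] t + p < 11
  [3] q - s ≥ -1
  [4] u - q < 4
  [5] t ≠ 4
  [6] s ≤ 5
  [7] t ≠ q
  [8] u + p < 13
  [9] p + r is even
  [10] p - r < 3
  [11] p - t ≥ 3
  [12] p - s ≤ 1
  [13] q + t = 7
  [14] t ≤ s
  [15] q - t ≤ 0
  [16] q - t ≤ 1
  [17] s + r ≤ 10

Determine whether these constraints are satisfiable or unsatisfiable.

Unsatisfiable

Constraints 3, 11, 12, and 15 give t − q ≥ 0, q − s ≥ -1, s − p ≥ -1, p − t ≥ 3.
Adding all 4 inequalities: the left sides telescope to 0, and the right sides sum to 0 + (-1) + (-1) + 3 = 1. So 0 ≥ 1, which is false.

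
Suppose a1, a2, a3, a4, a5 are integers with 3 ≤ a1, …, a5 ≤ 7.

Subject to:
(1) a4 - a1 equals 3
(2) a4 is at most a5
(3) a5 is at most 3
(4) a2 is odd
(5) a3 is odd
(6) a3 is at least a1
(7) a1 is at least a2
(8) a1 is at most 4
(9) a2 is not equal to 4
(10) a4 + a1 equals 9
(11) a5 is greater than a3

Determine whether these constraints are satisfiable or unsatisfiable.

From constraints 2 and 3: a4 ≤ a5 ≤ 3. From constraint 8: a1 ≤ 4. Hence a4 + a1 ≤ 7. But constraint 10 requires a4 + a1 = 9, and 9 > 7. Contradiction.

Unsatisfiable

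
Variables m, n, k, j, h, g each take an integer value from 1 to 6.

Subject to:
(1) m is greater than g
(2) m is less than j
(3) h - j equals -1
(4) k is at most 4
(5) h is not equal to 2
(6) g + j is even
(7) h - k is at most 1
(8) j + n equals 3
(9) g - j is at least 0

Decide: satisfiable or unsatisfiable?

Constraints 1, 2, and 9 give j ≤ g, g < m, m < j. Chaining: j ≤ g < m < j, which forces j < j — impossible.

Unsatisfiable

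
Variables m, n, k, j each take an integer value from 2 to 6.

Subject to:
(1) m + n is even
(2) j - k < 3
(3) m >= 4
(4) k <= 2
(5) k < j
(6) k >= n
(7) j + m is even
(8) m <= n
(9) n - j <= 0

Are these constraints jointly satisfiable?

Unsatisfiable

From constraints 3 and 8: n ≥ m and m ≥ 4, so n ≥ 4. From constraints 4 and 6: n ≤ k and k ≤ 2, so n ≤ 2. But 2 < 4, so no value of n works.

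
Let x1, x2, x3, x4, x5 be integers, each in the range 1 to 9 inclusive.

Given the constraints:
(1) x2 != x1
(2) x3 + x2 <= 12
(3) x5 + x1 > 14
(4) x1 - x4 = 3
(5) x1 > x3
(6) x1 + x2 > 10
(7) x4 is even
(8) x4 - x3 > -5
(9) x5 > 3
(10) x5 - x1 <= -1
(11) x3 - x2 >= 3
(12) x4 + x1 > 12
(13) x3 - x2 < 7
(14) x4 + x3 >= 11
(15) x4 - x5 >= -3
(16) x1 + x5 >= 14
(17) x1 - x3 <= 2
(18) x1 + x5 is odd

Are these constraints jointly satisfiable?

Satisfiable

Setting (x1, x2, x3, x4, x5) = (9, 2, 8, 6, 6) satisfies everything: constraint 2: x3 + x2 = 10; constraint 3: x5 + x1 = 15; constraint 4: x1 - x4 = 3, and the others follow.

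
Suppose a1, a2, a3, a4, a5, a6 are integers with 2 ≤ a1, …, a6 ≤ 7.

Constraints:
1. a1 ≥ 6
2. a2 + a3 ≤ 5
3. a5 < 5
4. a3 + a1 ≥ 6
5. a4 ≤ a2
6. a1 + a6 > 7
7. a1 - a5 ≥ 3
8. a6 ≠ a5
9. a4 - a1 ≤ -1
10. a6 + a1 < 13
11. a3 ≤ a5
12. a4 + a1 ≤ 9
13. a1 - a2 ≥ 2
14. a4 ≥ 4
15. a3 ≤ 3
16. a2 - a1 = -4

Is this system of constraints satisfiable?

Unsatisfiable

From constraint 14: a4 ≥ 4. From constraint 1: a1 ≥ 6. Hence a4 + a1 ≥ 10. But constraint 12 requires a4 + a1 ≤ 9, and 9 < 10. Contradiction.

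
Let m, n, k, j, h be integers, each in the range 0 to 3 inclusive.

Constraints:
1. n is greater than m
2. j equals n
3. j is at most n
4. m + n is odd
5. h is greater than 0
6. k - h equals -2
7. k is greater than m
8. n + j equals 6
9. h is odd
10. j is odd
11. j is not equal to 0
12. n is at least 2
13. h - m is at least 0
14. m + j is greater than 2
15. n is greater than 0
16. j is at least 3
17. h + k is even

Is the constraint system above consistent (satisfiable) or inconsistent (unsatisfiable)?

Satisfiable

Setting (m, n, k, j, h) = (0, 3, 1, 3, 3) satisfies everything: constraint 6: k - h = -2; constraint 8: n + j = 6, and the others follow.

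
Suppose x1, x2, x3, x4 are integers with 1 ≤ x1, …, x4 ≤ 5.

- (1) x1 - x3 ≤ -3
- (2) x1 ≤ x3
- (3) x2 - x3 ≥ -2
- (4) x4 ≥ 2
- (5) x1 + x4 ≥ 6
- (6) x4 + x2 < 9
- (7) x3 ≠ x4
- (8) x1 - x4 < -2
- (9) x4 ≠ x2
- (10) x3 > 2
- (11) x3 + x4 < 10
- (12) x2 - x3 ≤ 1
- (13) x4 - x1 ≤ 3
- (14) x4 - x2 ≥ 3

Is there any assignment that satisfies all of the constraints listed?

Constraints 1, 3, 13, and 14 give x4 − x2 ≥ 3, x2 − x3 ≥ -2, x3 − x1 ≥ 3, x1 − x4 ≥ -3.
Adding all 4 inequalities: the left sides telescope to 0, and the right sides sum to 3 + (-2) + 3 + (-3) = 1. So 0 ≥ 1, which is false.

Unsatisfiable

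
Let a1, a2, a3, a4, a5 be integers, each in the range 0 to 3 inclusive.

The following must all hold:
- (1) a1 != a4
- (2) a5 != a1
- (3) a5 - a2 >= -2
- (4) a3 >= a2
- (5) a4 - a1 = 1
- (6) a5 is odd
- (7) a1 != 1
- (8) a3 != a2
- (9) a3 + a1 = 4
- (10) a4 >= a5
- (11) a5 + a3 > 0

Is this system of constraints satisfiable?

Setting (a1, a2, a3, a4, a5) = (2, 1, 2, 3, 1) satisfies everything: constraint 3: a5 - a2 = 0; constraint 5: a4 - a1 = 1; constraint 9: a3 + a1 = 4, and the others follow.

Satisfiable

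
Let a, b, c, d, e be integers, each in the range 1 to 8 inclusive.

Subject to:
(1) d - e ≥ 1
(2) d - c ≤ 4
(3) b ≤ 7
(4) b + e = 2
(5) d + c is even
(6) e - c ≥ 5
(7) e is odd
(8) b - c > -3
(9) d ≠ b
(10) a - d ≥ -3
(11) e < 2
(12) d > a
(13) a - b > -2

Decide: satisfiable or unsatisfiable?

Unsatisfiable

Constraints 1, 2, and 6 give c − d ≥ -4, d − e ≥ 1, e − c ≥ 5.
Adding all 3 inequalities: the left sides telescope to 0, and the right sides sum to (-4) + 1 + 5 = 2. So 0 ≥ 2, which is false.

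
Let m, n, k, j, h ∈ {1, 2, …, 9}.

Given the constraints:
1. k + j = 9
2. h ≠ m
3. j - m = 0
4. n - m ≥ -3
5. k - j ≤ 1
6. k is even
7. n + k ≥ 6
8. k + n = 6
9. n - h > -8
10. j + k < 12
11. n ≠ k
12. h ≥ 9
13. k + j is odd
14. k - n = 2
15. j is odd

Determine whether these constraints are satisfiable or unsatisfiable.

Try m = 5, n = 2, k = 4, j = 5, h = 9.
Check constraint 1: k + j = 9; constraint 3: j - m = 0. The remaining constraints are straightforward to verify.

Satisfiable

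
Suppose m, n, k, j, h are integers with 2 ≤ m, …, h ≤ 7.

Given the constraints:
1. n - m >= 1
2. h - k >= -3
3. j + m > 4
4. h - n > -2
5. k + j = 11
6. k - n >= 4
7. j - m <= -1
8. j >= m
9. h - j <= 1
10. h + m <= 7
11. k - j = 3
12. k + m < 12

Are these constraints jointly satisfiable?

Unsatisfiable

Constraints 1, 2, 6, 7, and 9 give h − k ≥ -3, k − n ≥ 4, n − m ≥ 1, m − j ≥ 1, j − h ≥ -1.
Adding all 5 inequalities: the left sides telescope to 0, and the right sides sum to (-3) + 4 + 1 + 1 + (-1) = 2. So 0 ≥ 2, which is false.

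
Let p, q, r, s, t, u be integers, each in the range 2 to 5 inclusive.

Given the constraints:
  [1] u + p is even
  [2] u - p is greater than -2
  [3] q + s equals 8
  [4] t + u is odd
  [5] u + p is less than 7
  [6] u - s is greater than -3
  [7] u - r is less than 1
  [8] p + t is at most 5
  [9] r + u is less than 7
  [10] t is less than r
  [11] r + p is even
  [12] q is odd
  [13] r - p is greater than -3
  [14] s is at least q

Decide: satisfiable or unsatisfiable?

Satisfiable

Setting (p, q, r, s, t, u) = (3, 3, 3, 5, 2, 3) satisfies everything: constraint 2: u - p = 0; constraint 3: q + s = 8; constraint 5: u + p = 6, and the others follow.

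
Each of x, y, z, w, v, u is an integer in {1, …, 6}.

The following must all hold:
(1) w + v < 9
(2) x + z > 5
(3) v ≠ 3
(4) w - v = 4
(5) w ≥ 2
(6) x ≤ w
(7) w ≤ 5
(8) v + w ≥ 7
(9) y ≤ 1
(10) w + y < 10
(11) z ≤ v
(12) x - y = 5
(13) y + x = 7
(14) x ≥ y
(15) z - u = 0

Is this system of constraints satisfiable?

Unsatisfiable

From constraint 9: y ≤ 1. From constraints 6 and 7: x ≤ w ≤ 5. Hence y + x ≤ 6. But constraint 13 requires y + x = 7, and 7 > 6. Contradiction.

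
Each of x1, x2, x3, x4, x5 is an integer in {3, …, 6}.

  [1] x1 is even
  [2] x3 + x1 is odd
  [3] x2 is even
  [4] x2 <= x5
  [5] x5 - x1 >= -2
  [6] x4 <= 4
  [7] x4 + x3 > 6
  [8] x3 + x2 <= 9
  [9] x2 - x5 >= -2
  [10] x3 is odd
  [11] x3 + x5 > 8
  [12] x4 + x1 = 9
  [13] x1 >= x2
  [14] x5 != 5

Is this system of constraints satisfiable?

Satisfiable

Try x1 = 6, x2 = 4, x3 = 5, x4 = 3, x5 = 6.
Check constraint 5: x5 - x1 = 0; constraint 7: x4 + x3 = 8; constraint 8: x3 + x2 = 9. The remaining constraints are straightforward to verify.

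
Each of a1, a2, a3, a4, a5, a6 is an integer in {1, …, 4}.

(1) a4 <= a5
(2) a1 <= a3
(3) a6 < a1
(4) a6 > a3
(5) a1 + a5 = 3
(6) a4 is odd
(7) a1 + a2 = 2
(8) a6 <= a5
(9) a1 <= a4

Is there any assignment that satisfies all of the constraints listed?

Constraints 2, 3, and 4 give a6 < a1, a1 ≤ a3, a3 < a6. Chaining: a6 < a1 ≤ a3 < a6, which forces a6 < a6 — impossible.

Unsatisfiable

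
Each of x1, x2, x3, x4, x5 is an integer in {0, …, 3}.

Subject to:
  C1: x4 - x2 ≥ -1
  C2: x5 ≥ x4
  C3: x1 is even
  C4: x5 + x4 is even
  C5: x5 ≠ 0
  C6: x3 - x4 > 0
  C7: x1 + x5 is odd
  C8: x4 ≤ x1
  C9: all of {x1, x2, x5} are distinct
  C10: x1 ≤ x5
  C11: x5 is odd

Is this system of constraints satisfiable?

Setting (x1, x2, x3, x4, x5) = (2, 1, 2, 1, 3) satisfies everything: constraint 1: x4 - x2 = 0; constraint 6: x3 - x4 = 1; constraint 9: values 2, 1, 3 are distinct, and the others follow.

Satisfiable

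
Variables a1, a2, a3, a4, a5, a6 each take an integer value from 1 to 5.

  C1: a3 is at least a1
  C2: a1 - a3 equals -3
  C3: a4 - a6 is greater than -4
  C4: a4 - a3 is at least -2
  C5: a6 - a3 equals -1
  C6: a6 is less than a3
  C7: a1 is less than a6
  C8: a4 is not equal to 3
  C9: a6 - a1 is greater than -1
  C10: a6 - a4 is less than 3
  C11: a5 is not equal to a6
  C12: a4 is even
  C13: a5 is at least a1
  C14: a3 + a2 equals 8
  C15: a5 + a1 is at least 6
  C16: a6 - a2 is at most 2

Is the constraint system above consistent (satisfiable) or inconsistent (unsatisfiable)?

Satisfiable

One satisfying assignment is a1 = 1, a2 = 4, a3 = 4, a4 = 2, a5 = 5, a6 = 3.
For the less obvious constraints — constraint 2: a1 - a3 = -3; constraint 3: a4 - a6 = -1; constraint 4: a4 - a3 = -2 — and the others hold by inspection.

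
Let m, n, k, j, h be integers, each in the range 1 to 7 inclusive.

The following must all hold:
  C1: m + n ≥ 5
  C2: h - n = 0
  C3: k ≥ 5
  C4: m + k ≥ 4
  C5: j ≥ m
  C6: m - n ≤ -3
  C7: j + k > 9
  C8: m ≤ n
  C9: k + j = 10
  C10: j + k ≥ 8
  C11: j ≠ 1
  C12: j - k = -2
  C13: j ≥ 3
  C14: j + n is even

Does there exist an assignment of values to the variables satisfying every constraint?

Satisfiable

Take m = 1, n = 6, k = 6, j = 4, h = 6. Then constraint 1: m + n = 7; constraint 2: h - n = 0, and every other listed constraint is also met.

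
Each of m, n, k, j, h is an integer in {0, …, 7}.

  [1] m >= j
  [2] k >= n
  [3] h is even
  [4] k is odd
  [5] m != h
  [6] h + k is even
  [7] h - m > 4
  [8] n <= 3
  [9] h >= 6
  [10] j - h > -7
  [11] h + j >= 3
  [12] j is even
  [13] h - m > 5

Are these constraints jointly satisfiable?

Unsatisfiable

Constraint 3 makes h even and constraint 4 makes k odd, so h + k must be odd. Constraint 6 says h + k is even — contradiction.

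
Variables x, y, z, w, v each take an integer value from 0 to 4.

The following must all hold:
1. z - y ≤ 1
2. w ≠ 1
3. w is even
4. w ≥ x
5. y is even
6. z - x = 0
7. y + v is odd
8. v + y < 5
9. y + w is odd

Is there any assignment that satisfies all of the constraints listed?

Constraint 5 makes y even and constraint 3 makes w even, so y + w must be even. Constraint 9 says y + w is odd — contradiction.

Unsatisfiable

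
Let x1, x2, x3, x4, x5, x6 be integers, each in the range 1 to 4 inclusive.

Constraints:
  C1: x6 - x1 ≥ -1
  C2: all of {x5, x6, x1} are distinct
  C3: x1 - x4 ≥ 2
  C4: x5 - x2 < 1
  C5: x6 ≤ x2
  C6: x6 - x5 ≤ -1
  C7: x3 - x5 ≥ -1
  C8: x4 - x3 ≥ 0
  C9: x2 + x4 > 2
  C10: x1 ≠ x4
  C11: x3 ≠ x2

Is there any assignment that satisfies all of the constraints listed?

Constraints 1, 3, 6, 7, and 8 give x5 − x6 ≥ 1, x6 − x1 ≥ -1, x1 − x4 ≥ 2, x4 − x3 ≥ 0, x3 − x5 ≥ -1.
Adding all 5 inequalities: the left sides telescope to 0, and the right sides sum to 1 + (-1) + 2 + 0 + (-1) = 1. So 0 ≥ 1, which is false.

Unsatisfiable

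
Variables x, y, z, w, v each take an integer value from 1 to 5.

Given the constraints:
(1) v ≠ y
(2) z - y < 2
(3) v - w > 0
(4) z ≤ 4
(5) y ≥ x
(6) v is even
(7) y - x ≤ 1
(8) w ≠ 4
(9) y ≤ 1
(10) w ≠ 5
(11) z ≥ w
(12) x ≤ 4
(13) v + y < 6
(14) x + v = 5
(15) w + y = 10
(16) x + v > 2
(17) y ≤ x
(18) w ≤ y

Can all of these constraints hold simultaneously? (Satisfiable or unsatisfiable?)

Unsatisfiable

From constraints 4 and 11: w ≤ z ≤ 4. From constraints 12 and 17: y ≤ x ≤ 4. Hence w + y ≤ 8. But constraint 15 requires w + y = 10, and 10 > 8. Contradiction.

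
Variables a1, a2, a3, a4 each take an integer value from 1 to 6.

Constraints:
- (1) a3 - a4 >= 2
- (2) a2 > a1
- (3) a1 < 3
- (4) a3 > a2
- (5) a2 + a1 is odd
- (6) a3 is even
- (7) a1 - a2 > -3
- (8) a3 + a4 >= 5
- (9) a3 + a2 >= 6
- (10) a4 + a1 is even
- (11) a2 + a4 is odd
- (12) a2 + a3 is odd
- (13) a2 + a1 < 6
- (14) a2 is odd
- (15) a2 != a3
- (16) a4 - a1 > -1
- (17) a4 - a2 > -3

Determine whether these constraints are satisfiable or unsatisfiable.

Satisfiable

Try a1 = 2, a2 = 3, a3 = 4, a4 = 2.
Check constraint 1: a3 - a4 = 2; constraint 7: a1 - a2 = -1; constraint 8: a3 + a4 = 6. The remaining constraints are straightforward to verify.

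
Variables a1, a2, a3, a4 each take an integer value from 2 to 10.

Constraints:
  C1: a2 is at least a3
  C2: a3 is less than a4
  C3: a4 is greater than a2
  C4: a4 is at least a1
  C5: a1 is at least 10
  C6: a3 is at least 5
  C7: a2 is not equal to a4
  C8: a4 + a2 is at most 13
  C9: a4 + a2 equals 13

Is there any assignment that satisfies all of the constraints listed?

From constraints 4 and 5: a4 ≥ a1 ≥ 10. From constraints 1 and 6: a2 ≥ a3 ≥ 5. Hence a4 + a2 ≥ 15. But constraint 8 requires a4 + a2 ≤ 13, and 13 < 15. Contradiction.

Unsatisfiable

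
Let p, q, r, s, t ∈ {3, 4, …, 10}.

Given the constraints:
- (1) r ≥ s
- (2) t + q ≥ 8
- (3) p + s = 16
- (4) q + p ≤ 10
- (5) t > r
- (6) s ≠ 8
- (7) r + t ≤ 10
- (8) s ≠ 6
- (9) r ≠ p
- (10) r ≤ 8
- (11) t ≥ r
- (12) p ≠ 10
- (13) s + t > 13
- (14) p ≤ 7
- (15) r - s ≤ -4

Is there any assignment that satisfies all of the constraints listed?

Unsatisfiable

From constraint 14: p ≤ 7. From constraints 1 and 10: s ≤ r ≤ 8. Hence p + s ≤ 15. But constraint 3 requires p + s = 16, and 16 > 15. Contradiction.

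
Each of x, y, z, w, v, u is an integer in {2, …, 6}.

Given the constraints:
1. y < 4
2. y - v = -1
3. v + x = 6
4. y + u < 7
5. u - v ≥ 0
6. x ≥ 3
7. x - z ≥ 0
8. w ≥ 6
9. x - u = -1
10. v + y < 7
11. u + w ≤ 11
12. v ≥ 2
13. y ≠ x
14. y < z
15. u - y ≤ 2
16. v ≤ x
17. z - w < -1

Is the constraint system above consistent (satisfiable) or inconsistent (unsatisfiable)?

One satisfying assignment is x = 3, y = 2, z = 3, w = 6, v = 3, u = 4.
For the less obvious constraints — constraint 2: y - v = -1; constraint 3: v + x = 6; constraint 4: y + u = 6 — and the others hold by inspection.

Satisfiable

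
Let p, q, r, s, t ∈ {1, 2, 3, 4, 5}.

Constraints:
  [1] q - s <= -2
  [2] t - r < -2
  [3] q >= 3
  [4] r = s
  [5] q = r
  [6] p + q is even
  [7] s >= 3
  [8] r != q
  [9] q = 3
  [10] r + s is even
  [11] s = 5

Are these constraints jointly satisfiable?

Unsatisfiable

Constraint 9 fixes q = 3 and constraint 11 fixes s = 5. Constraints 4 and 5 give q = r = s, so q = s. But 3 ≠ 5 — contradiction.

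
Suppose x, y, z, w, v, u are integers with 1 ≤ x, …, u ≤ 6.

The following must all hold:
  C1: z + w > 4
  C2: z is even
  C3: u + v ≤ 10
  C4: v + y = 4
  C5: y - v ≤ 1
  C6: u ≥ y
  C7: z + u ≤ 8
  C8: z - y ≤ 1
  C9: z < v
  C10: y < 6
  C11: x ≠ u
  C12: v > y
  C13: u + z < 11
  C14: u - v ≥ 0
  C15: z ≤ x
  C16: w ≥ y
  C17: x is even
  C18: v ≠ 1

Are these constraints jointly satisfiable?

Setting (x, y, z, w, v, u) = (2, 1, 2, 5, 3, 6) satisfies everything: constraint 1: z + w = 7; constraint 3: u + v = 9, and the others follow.

Satisfiable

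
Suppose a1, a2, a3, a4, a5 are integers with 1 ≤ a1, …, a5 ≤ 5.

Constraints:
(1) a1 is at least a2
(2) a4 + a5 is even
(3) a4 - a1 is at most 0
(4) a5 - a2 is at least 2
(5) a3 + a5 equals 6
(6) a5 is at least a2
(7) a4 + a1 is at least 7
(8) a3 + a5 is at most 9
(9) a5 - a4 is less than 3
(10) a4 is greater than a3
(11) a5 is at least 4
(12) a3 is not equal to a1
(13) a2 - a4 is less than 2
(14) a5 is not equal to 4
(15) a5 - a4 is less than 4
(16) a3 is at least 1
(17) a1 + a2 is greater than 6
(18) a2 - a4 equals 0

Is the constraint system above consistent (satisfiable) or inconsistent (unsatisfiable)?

Satisfiable

Take a1 = 5, a2 = 3, a3 = 1, a4 = 3, a5 = 5. Then constraint 3: a4 - a1 = -2; constraint 4: a5 - a2 = 2, and every other listed constraint is also met.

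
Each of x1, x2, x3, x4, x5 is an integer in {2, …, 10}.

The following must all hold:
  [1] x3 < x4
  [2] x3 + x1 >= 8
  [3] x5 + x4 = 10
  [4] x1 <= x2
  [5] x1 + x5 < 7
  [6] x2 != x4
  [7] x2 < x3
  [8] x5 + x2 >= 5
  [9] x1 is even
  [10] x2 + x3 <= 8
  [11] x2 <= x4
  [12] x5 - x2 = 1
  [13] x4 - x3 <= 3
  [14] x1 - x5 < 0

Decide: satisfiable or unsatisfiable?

Satisfiable

Setting (x1, x2, x3, x4, x5) = (2, 2, 6, 7, 3) satisfies everything: constraint 2: x3 + x1 = 8; constraint 3: x5 + x4 = 10, and the others follow.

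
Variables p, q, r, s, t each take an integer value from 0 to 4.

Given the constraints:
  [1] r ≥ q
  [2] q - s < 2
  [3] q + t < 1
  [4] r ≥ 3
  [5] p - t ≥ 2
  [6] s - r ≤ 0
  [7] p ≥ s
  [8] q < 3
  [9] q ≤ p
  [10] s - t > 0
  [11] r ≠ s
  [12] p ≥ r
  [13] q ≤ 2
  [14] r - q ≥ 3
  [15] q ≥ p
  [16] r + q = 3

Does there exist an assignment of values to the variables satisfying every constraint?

From constraints 4 and 12: p ≥ r and r ≥ 3, so p ≥ 3. From constraints 13 and 15: p ≤ q and q ≤ 2, so p ≤ 2. But 2 < 3, so no value of p works.

Unsatisfiable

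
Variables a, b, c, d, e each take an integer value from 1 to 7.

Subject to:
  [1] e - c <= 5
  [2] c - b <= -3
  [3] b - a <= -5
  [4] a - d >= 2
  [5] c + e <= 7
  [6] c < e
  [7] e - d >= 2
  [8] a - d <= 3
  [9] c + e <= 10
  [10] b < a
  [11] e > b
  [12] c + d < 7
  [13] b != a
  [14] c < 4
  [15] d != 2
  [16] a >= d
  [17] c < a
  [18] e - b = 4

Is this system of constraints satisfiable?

Unsatisfiable

Constraints 1, 2, 3, 7, and 8 give c − e ≥ -5, e − d ≥ 2, d − a ≥ -3, a − b ≥ 5, b − c ≥ 3.
Adding all 5 inequalities: the left sides telescope to 0, and the right sides sum to (-5) + 2 + (-3) + 5 + 3 = 2. So 0 ≥ 2, which is false.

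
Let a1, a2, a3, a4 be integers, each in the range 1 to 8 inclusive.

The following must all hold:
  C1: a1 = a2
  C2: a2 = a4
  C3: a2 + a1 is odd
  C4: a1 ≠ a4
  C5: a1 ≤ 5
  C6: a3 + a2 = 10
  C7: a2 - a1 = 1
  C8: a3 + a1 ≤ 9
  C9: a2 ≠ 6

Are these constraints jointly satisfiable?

From constraints 1 and 2, a1 = a2 = a4, so a1 = a4. But constraint 4 says a1 ≠ a4. Contradiction.

Unsatisfiable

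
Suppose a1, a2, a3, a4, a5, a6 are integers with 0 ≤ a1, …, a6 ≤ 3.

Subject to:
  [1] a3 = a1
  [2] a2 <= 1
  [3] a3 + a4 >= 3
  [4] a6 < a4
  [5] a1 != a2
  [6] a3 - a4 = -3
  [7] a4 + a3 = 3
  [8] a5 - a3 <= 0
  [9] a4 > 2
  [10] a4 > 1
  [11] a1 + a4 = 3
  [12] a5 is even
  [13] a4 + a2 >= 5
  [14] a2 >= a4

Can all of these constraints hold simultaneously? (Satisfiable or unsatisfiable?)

Unsatisfiable

From constraint 9: a4 ≥ 3. From constraints 2 and 14: a4 ≤ a2 and a2 ≤ 1, so a4 ≤ 1. But 1 < 3, so no value of a4 works.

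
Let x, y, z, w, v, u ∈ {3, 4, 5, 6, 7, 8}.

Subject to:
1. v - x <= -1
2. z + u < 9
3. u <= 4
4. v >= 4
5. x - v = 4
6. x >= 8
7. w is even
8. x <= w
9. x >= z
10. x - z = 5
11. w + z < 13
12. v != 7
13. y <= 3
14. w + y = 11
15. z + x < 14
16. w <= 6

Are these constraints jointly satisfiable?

Unsatisfiable

From constraint 6: x ≥ 8. From constraints 8 and 16: x ≤ w and w ≤ 6, so x ≤ 6. But 6 < 8, so no value of x works.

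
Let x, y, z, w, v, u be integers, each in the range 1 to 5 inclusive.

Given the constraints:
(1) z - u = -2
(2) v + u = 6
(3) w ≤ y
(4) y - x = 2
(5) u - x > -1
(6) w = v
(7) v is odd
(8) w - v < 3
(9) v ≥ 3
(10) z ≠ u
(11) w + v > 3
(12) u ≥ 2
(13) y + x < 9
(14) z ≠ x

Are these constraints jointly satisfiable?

The assignment x = 2, y = 4, z = 1, w = 3, v = 3, u = 3 works:
  constraint 1 holds since z - u = -2.
  constraint 2 holds since v + u = 6.
  constraint 4 holds since y - x = 2.
The rest check out directly.

Satisfiable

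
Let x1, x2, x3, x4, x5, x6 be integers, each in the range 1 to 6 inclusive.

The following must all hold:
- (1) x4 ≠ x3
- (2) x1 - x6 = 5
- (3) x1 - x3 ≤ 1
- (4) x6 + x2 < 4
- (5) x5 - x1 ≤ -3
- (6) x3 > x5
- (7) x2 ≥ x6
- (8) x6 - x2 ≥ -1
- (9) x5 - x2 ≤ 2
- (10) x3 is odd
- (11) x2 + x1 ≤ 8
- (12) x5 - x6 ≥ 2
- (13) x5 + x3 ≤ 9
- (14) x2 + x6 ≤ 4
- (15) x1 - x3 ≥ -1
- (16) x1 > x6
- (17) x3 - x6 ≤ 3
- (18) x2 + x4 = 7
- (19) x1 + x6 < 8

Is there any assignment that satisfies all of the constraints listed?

Unsatisfiable

Constraints 3, 5, 12, and 17 give x3 − x1 ≥ -1, x1 − x5 ≥ 3, x5 − x6 ≥ 2, x6 − x3 ≥ -3.
Adding all 4 inequalities: the left sides telescope to 0, and the right sides sum to (-1) + 3 + 2 + (-3) = 1. So 0 ≥ 1, which is false.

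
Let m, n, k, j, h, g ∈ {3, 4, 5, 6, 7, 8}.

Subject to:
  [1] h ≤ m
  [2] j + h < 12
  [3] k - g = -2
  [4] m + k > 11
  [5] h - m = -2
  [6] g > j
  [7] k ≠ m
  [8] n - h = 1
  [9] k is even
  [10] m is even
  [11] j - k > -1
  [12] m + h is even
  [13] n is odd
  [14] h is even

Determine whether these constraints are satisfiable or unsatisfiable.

Satisfiable

Try m = 8, n = 7, k = 4, j = 4, h = 6, g = 6.
Check constraint 2: j + h = 10; constraint 3: k - g = -2; constraint 4: m + k = 12. The remaining constraints are straightforward to verify.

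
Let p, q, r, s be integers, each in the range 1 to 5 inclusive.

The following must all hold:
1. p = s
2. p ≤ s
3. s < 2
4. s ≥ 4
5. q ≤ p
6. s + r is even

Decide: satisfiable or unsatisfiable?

Unsatisfiable

From constraint 4: s ≥ 4. From constraint 3: s ≤ 1. But 1 < 4, so no value of s works.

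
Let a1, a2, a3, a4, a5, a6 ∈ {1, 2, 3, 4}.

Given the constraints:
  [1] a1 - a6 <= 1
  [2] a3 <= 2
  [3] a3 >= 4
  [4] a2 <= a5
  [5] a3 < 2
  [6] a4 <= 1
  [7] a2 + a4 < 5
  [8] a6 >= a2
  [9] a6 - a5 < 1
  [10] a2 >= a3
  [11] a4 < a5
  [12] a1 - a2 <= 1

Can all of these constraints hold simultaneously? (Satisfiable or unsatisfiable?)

Unsatisfiable

From constraint 3: a3 ≥ 4. From constraint 5: a3 ≤ 1. But 1 < 4, so no value of a3 works.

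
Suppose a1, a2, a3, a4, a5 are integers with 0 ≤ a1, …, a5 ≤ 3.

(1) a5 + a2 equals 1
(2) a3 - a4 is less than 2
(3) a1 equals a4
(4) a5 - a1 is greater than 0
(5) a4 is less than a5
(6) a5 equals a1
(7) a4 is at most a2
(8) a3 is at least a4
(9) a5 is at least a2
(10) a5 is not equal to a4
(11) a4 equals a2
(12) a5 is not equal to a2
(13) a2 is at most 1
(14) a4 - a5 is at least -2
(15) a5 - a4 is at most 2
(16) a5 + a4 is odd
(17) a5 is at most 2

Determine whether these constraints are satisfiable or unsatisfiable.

Unsatisfiable

From constraints 3, 6, and 11, a5 = a1 = a4 = a2, so a5 = a2. But constraint 12 says a5 ≠ a2. Contradiction.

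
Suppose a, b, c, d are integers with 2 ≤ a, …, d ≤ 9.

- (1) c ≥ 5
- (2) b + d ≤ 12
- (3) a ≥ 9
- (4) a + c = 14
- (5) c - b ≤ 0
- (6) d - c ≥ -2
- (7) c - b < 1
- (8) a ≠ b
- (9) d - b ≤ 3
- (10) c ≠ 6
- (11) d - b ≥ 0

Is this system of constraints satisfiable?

Try a = 9, b = 6, c = 5, d = 6.
Check constraint 2: b + d = 12; constraint 4: a + c = 14. The remaining constraints are straightforward to verify.

Satisfiable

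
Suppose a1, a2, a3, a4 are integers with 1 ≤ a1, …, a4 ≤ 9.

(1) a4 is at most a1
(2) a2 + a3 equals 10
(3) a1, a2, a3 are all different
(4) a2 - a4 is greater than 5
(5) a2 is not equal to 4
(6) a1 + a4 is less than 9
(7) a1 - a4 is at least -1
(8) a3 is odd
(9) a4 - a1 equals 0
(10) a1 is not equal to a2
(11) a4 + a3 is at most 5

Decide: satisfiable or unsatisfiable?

The assignment a1 = 3, a2 = 9, a3 = 1, a4 = 3 works:
  constraint 2 holds since a2 + a3 = 10.
  constraint 4 holds since a2 - a4 = 6.
The rest check out directly.

Satisfiable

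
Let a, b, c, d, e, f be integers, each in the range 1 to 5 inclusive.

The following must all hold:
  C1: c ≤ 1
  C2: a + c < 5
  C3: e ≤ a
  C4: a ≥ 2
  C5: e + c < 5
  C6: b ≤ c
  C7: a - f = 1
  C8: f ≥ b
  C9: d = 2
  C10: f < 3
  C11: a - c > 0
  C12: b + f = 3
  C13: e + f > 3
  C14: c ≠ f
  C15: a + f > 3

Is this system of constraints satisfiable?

Setting (a, b, c, d, e, f) = (3, 1, 1, 2, 2, 2) satisfies everything: constraint 2: a + c = 4; constraint 5: e + c = 3, and the others follow.

Satisfiable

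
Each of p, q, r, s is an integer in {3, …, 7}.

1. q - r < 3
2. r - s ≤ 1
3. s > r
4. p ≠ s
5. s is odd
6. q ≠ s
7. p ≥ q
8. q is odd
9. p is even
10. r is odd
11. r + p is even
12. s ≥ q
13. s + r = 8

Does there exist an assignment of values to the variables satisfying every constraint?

Constraint 10 makes r odd and constraint 9 makes p even, so r + p must be odd. Constraint 11 says r + p is even — contradiction.

Unsatisfiable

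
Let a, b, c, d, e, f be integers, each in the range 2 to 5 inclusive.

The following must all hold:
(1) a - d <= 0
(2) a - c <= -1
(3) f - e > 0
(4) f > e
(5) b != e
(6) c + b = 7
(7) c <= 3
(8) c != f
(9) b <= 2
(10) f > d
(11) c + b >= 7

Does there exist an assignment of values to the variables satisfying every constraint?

Unsatisfiable

From constraint 7: c ≤ 3. From constraint 9: b ≤ 2. Hence c + b ≤ 5. But constraint 11 requires c + b ≥ 7, and 7 > 5. Contradiction.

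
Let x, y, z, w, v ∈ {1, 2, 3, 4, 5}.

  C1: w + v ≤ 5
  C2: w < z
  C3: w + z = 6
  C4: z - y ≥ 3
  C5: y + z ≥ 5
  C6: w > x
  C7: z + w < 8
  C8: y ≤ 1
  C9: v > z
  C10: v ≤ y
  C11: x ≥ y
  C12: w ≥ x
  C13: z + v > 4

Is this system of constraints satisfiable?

Constraints 2, 6, 9, 10, and 11 give y ≤ x, x < w, w < z, z < v, v ≤ y. Chaining: y ≤ x < w < z < v ≤ y, which forces y < y — impossible.

Unsatisfiable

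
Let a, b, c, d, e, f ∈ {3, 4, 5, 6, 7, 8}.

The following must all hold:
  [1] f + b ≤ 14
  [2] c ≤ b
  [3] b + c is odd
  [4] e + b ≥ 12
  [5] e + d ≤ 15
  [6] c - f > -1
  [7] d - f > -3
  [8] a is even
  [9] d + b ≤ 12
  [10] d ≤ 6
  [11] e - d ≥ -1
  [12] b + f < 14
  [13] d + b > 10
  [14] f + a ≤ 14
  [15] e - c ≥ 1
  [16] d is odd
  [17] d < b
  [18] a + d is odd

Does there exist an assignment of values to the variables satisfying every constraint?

Satisfiable

Try a = 8, b = 6, c = 5, d = 5, e = 7, f = 5.
Check constraint 1: f + b = 11; constraint 4: e + b = 13; constraint 5: e + d = 12. The remaining constraints are straightforward to verify.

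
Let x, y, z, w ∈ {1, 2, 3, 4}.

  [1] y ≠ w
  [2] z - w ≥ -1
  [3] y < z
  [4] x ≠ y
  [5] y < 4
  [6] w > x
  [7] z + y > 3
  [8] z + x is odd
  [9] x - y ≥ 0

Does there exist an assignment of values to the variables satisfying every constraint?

Satisfiable

One satisfying assignment is x = 2, y = 1, z = 3, w = 3.
For the less obvious constraints — constraint 2: z - w = 0; constraint 7: z + y = 4; constraint 9: x - y = 1 — and the others hold by inspection.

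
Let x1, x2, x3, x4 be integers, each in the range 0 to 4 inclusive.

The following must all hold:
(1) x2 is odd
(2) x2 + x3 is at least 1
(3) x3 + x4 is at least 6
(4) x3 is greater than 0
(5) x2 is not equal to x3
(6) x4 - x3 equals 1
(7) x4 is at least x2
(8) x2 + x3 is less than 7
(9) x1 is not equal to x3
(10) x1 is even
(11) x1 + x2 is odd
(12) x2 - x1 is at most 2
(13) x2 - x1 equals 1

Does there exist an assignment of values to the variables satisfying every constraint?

Satisfiable

Take x1 = 0, x2 = 1, x3 = 3, x4 = 4. Then constraint 2: x2 + x3 = 4; constraint 3: x3 + x4 = 7; constraint 6: x4 - x3 = 1, and every other listed constraint is also met.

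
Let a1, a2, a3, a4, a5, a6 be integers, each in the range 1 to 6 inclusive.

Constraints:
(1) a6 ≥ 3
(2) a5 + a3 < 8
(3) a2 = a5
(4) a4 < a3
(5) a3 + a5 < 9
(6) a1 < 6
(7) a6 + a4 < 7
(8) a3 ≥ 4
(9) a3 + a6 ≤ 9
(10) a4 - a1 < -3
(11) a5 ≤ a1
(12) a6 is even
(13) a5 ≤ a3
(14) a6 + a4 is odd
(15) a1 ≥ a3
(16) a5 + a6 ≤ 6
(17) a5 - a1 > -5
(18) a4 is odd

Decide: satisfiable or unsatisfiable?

Satisfiable

Setting (a1, a2, a3, a4, a5, a6) = (5, 1, 5, 1, 1, 4) satisfies everything: constraint 2: a5 + a3 = 6; constraint 5: a3 + a5 = 6, and the others follow.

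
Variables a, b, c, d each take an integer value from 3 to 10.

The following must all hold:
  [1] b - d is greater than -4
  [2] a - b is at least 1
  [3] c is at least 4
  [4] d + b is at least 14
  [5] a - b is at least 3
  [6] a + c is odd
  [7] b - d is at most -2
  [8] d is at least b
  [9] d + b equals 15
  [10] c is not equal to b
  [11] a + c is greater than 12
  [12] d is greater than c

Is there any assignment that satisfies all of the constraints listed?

Satisfiable

Take a = 10, b = 6, c = 5, d = 9. Then constraint 1: b - d = -3; constraint 2: a - b = 4, and every other listed constraint is also met.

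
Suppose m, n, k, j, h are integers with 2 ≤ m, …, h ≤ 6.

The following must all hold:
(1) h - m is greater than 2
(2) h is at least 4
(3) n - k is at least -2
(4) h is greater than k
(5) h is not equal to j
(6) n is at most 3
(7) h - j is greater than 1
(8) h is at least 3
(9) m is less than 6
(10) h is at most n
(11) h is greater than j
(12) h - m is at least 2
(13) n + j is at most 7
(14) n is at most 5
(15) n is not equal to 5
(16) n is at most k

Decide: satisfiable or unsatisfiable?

Unsatisfiable

From constraint 2: h ≥ 4. From constraints 6 and 10: h ≤ n and n ≤ 3, so h ≤ 3. But 3 < 4, so no value of h works.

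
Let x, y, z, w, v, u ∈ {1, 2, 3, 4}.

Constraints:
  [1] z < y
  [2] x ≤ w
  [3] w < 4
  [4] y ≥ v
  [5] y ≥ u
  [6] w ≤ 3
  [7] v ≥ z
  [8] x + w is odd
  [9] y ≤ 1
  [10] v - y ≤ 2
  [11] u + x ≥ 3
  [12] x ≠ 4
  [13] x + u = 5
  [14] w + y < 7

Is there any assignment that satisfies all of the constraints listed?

Unsatisfiable

From constraints 2 and 6: x ≤ w ≤ 3. From constraints 5 and 9: u ≤ y ≤ 1. Hence x + u ≤ 4. But constraint 13 requires x + u = 5, and 5 > 4. Contradiction.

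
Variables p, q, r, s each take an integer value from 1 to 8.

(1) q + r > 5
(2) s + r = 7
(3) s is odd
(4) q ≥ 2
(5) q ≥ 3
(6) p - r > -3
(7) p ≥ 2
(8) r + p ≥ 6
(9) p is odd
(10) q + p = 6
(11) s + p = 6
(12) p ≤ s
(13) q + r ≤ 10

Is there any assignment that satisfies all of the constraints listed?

Try p = 3, q = 3, r = 4, s = 3.
Check constraint 1: q + r = 7; constraint 2: s + r = 7; constraint 6: p - r = -1. The remaining constraints are straightforward to verify.

Satisfiable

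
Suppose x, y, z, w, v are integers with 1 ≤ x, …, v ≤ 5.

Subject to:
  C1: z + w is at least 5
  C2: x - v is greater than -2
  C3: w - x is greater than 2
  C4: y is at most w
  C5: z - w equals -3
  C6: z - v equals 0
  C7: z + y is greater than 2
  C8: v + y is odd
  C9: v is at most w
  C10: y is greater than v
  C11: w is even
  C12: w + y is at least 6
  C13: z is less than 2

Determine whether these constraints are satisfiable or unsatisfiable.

Take x = 1, y = 4, z = 1, w = 4, v = 1. Then constraint 1: z + w = 5; constraint 2: x - v = 0; constraint 3: w - x = 3, and every other listed constraint is also met.

Satisfiable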